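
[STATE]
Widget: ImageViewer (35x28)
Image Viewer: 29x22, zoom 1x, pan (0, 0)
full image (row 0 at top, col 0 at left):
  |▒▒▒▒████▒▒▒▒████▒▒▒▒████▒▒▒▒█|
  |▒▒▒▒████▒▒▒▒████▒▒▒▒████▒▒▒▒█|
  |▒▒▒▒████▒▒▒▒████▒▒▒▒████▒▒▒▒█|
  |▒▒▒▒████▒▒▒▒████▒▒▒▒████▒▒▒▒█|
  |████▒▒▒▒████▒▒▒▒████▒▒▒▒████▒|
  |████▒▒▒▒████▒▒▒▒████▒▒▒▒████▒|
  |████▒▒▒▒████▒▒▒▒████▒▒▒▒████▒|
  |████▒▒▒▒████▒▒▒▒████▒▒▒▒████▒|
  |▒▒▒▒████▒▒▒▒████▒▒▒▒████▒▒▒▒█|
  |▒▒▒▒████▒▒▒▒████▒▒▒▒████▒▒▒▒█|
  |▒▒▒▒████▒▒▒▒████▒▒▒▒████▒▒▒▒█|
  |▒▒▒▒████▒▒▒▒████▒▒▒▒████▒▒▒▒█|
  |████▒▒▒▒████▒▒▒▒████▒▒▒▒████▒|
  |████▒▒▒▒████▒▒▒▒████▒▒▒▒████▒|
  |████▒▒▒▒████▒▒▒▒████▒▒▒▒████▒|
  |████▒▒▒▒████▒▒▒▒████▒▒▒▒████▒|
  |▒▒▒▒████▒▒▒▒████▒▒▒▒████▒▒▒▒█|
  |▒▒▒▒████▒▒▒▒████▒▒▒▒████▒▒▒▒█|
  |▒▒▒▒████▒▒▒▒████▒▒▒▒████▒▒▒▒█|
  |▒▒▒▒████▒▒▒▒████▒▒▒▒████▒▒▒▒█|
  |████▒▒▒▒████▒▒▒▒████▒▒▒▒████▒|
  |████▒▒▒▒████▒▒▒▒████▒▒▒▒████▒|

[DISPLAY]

▒▒▒▒████▒▒▒▒████▒▒▒▒████▒▒▒▒█      
▒▒▒▒████▒▒▒▒████▒▒▒▒████▒▒▒▒█      
▒▒▒▒████▒▒▒▒████▒▒▒▒████▒▒▒▒█      
▒▒▒▒████▒▒▒▒████▒▒▒▒████▒▒▒▒█      
████▒▒▒▒████▒▒▒▒████▒▒▒▒████▒      
████▒▒▒▒████▒▒▒▒████▒▒▒▒████▒      
████▒▒▒▒████▒▒▒▒████▒▒▒▒████▒      
████▒▒▒▒████▒▒▒▒████▒▒▒▒████▒      
▒▒▒▒████▒▒▒▒████▒▒▒▒████▒▒▒▒█      
▒▒▒▒████▒▒▒▒████▒▒▒▒████▒▒▒▒█      
▒▒▒▒████▒▒▒▒████▒▒▒▒████▒▒▒▒█      
▒▒▒▒████▒▒▒▒████▒▒▒▒████▒▒▒▒█      
████▒▒▒▒████▒▒▒▒████▒▒▒▒████▒      
████▒▒▒▒████▒▒▒▒████▒▒▒▒████▒      
████▒▒▒▒████▒▒▒▒████▒▒▒▒████▒      
████▒▒▒▒████▒▒▒▒████▒▒▒▒████▒      
▒▒▒▒████▒▒▒▒████▒▒▒▒████▒▒▒▒█      
▒▒▒▒████▒▒▒▒████▒▒▒▒████▒▒▒▒█      
▒▒▒▒████▒▒▒▒████▒▒▒▒████▒▒▒▒█      
▒▒▒▒████▒▒▒▒████▒▒▒▒████▒▒▒▒█      
████▒▒▒▒████▒▒▒▒████▒▒▒▒████▒      
████▒▒▒▒████▒▒▒▒████▒▒▒▒████▒      
                                   
                                   
                                   
                                   
                                   
                                   


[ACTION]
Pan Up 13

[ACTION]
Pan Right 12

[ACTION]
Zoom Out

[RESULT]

████▒▒▒▒████▒▒▒▒█                  
████▒▒▒▒████▒▒▒▒█                  
████▒▒▒▒████▒▒▒▒█                  
████▒▒▒▒████▒▒▒▒█                  
▒▒▒▒████▒▒▒▒████▒                  
▒▒▒▒████▒▒▒▒████▒                  
▒▒▒▒████▒▒▒▒████▒                  
▒▒▒▒████▒▒▒▒████▒                  
████▒▒▒▒████▒▒▒▒█                  
████▒▒▒▒████▒▒▒▒█                  
████▒▒▒▒████▒▒▒▒█                  
████▒▒▒▒████▒▒▒▒█                  
▒▒▒▒████▒▒▒▒████▒                  
▒▒▒▒████▒▒▒▒████▒                  
▒▒▒▒████▒▒▒▒████▒                  
▒▒▒▒████▒▒▒▒████▒                  
████▒▒▒▒████▒▒▒▒█                  
████▒▒▒▒████▒▒▒▒█                  
████▒▒▒▒████▒▒▒▒█                  
████▒▒▒▒████▒▒▒▒█                  
▒▒▒▒████▒▒▒▒████▒                  
▒▒▒▒████▒▒▒▒████▒                  
                                   
                                   
                                   
                                   
                                   
                                   


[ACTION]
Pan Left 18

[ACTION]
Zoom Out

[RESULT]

▒▒▒▒████▒▒▒▒████▒▒▒▒████▒▒▒▒█      
▒▒▒▒████▒▒▒▒████▒▒▒▒████▒▒▒▒█      
▒▒▒▒████▒▒▒▒████▒▒▒▒████▒▒▒▒█      
▒▒▒▒████▒▒▒▒████▒▒▒▒████▒▒▒▒█      
████▒▒▒▒████▒▒▒▒████▒▒▒▒████▒      
████▒▒▒▒████▒▒▒▒████▒▒▒▒████▒      
████▒▒▒▒████▒▒▒▒████▒▒▒▒████▒      
████▒▒▒▒████▒▒▒▒████▒▒▒▒████▒      
▒▒▒▒████▒▒▒▒████▒▒▒▒████▒▒▒▒█      
▒▒▒▒████▒▒▒▒████▒▒▒▒████▒▒▒▒█      
▒▒▒▒████▒▒▒▒████▒▒▒▒████▒▒▒▒█      
▒▒▒▒████▒▒▒▒████▒▒▒▒████▒▒▒▒█      
████▒▒▒▒████▒▒▒▒████▒▒▒▒████▒      
████▒▒▒▒████▒▒▒▒████▒▒▒▒████▒      
████▒▒▒▒████▒▒▒▒████▒▒▒▒████▒      
████▒▒▒▒████▒▒▒▒████▒▒▒▒████▒      
▒▒▒▒████▒▒▒▒████▒▒▒▒████▒▒▒▒█      
▒▒▒▒████▒▒▒▒████▒▒▒▒████▒▒▒▒█      
▒▒▒▒████▒▒▒▒████▒▒▒▒████▒▒▒▒█      
▒▒▒▒████▒▒▒▒████▒▒▒▒████▒▒▒▒█      
████▒▒▒▒████▒▒▒▒████▒▒▒▒████▒      
████▒▒▒▒████▒▒▒▒████▒▒▒▒████▒      
                                   
                                   
                                   
                                   
                                   
                                   


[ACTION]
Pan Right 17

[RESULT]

▒▒▒████▒▒▒▒█                       
▒▒▒████▒▒▒▒█                       
▒▒▒████▒▒▒▒█                       
▒▒▒████▒▒▒▒█                       
███▒▒▒▒████▒                       
███▒▒▒▒████▒                       
███▒▒▒▒████▒                       
███▒▒▒▒████▒                       
▒▒▒████▒▒▒▒█                       
▒▒▒████▒▒▒▒█                       
▒▒▒████▒▒▒▒█                       
▒▒▒████▒▒▒▒█                       
███▒▒▒▒████▒                       
███▒▒▒▒████▒                       
███▒▒▒▒████▒                       
███▒▒▒▒████▒                       
▒▒▒████▒▒▒▒█                       
▒▒▒████▒▒▒▒█                       
▒▒▒████▒▒▒▒█                       
▒▒▒████▒▒▒▒█                       
███▒▒▒▒████▒                       
███▒▒▒▒████▒                       
                                   
                                   
                                   
                                   
                                   
                                   


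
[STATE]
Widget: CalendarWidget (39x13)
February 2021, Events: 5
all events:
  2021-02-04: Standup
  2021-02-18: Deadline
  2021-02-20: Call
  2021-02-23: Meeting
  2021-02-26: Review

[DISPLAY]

             February 2021             
Mo Tu We Th Fr Sa Su                   
 1  2  3  4*  5  6  7                  
 8  9 10 11 12 13 14                   
15 16 17 18* 19 20* 21                 
22 23* 24 25 26* 27 28                 
                                       
                                       
                                       
                                       
                                       
                                       
                                       


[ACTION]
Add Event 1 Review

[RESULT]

             February 2021             
Mo Tu We Th Fr Sa Su                   
 1*  2  3  4*  5  6  7                 
 8  9 10 11 12 13 14                   
15 16 17 18* 19 20* 21                 
22 23* 24 25 26* 27 28                 
                                       
                                       
                                       
                                       
                                       
                                       
                                       


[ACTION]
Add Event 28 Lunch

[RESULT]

             February 2021             
Mo Tu We Th Fr Sa Su                   
 1*  2  3  4*  5  6  7                 
 8  9 10 11 12 13 14                   
15 16 17 18* 19 20* 21                 
22 23* 24 25 26* 27 28*                
                                       
                                       
                                       
                                       
                                       
                                       
                                       


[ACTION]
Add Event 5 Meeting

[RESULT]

             February 2021             
Mo Tu We Th Fr Sa Su                   
 1*  2  3  4*  5*  6  7                
 8  9 10 11 12 13 14                   
15 16 17 18* 19 20* 21                 
22 23* 24 25 26* 27 28*                
                                       
                                       
                                       
                                       
                                       
                                       
                                       


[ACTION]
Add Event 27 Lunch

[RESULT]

             February 2021             
Mo Tu We Th Fr Sa Su                   
 1*  2  3  4*  5*  6  7                
 8  9 10 11 12 13 14                   
15 16 17 18* 19 20* 21                 
22 23* 24 25 26* 27* 28*               
                                       
                                       
                                       
                                       
                                       
                                       
                                       


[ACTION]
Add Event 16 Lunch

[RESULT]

             February 2021             
Mo Tu We Th Fr Sa Su                   
 1*  2  3  4*  5*  6  7                
 8  9 10 11 12 13 14                   
15 16* 17 18* 19 20* 21                
22 23* 24 25 26* 27* 28*               
                                       
                                       
                                       
                                       
                                       
                                       
                                       


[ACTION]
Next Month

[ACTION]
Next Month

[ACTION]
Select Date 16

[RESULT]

               April 2021              
Mo Tu We Th Fr Sa Su                   
          1  2  3  4                   
 5  6  7  8  9 10 11                   
12 13 14 15 [16] 17 18                 
19 20 21 22 23 24 25                   
26 27 28 29 30                         
                                       
                                       
                                       
                                       
                                       
                                       


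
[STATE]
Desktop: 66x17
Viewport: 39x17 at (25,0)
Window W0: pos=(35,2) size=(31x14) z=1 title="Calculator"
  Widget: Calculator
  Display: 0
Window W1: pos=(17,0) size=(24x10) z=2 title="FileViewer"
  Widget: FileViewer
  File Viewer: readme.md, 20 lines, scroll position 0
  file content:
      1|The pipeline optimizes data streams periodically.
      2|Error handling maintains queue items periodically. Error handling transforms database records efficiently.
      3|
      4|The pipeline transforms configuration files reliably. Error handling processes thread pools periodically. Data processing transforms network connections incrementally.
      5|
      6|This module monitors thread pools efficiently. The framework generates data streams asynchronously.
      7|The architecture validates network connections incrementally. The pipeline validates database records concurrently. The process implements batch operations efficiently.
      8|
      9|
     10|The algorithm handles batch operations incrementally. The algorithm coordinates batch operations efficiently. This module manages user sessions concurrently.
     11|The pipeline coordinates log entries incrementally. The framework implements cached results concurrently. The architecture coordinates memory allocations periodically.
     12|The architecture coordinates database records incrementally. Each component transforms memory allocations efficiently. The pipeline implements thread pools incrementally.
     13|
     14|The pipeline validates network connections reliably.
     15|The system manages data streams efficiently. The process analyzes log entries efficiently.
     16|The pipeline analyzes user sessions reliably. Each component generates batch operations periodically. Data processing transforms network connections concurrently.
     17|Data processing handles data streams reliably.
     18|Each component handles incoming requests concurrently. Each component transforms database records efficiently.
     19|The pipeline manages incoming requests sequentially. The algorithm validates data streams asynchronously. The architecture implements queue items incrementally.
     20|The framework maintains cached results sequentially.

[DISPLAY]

━━━━━━━━━━━━━━━┓                       
ewer           ┃                       
───────────────┨━━━━━━━━━━━━━━━━━━━━━━━
eline optimize▲┃ulator                 
andling mainta█┃───────────────────────
              ░┃                       
eline transfor░┃───┬───┬───┐           
              ░┃ 8 │ 9 │ ÷ │           
dule monitors ▼┃───┼───┼───┤           
━━━━━━━━━━━━━━━┛ 5 │ 6 │ × │           
          ┃├───┼───┼───┼───┤           
          ┃│ 1 │ 2 │ 3 │ - │           
          ┃├───┼───┼───┼───┤           
          ┃│ 0 │ . │ = │ + │           
          ┃└───┴───┴───┴───┘           
          ┗━━━━━━━━━━━━━━━━━━━━━━━━━━━━
                                       


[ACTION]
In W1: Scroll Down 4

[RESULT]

━━━━━━━━━━━━━━━┓                       
ewer           ┃                       
───────────────┨━━━━━━━━━━━━━━━━━━━━━━━
              ▲┃ulator                 
dule monitors ░┃───────────────────────
hitecture vali█┃                       
              ░┃───┬───┬───┐           
              ░┃ 8 │ 9 │ ÷ │           
orithm handles▼┃───┼───┼───┤           
━━━━━━━━━━━━━━━┛ 5 │ 6 │ × │           
          ┃├───┼───┼───┼───┤           
          ┃│ 1 │ 2 │ 3 │ - │           
          ┃├───┼───┼───┼───┤           
          ┃│ 0 │ . │ = │ + │           
          ┃└───┴───┴───┴───┘           
          ┗━━━━━━━━━━━━━━━━━━━━━━━━━━━━
                                       


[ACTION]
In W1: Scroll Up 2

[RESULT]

━━━━━━━━━━━━━━━┓                       
ewer           ┃                       
───────────────┨━━━━━━━━━━━━━━━━━━━━━━━
              ▲┃ulator                 
eline transfor█┃───────────────────────
              ░┃                       
dule monitors ░┃───┬───┬───┐           
hitecture vali░┃ 8 │ 9 │ ÷ │           
              ▼┃───┼───┼───┤           
━━━━━━━━━━━━━━━┛ 5 │ 6 │ × │           
          ┃├───┼───┼───┼───┤           
          ┃│ 1 │ 2 │ 3 │ - │           
          ┃├───┼───┼───┼───┤           
          ┃│ 0 │ . │ = │ + │           
          ┃└───┴───┴───┴───┘           
          ┗━━━━━━━━━━━━━━━━━━━━━━━━━━━━
                                       


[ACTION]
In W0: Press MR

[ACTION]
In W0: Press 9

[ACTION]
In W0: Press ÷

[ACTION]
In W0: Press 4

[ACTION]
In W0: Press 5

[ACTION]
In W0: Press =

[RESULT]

━━━━━━━━━━━━━━━┓                       
ewer           ┃                       
───────────────┨━━━━━━━━━━━━━━━━━━━━━━━
              ▲┃ulator                 
eline transfor█┃───────────────────────
              ░┃                     0.
dule monitors ░┃───┬───┬───┐           
hitecture vali░┃ 8 │ 9 │ ÷ │           
              ▼┃───┼───┼───┤           
━━━━━━━━━━━━━━━┛ 5 │ 6 │ × │           
          ┃├───┼───┼───┼───┤           
          ┃│ 1 │ 2 │ 3 │ - │           
          ┃├───┼───┼───┼───┤           
          ┃│ 0 │ . │ = │ + │           
          ┃└───┴───┴───┴───┘           
          ┗━━━━━━━━━━━━━━━━━━━━━━━━━━━━
                                       


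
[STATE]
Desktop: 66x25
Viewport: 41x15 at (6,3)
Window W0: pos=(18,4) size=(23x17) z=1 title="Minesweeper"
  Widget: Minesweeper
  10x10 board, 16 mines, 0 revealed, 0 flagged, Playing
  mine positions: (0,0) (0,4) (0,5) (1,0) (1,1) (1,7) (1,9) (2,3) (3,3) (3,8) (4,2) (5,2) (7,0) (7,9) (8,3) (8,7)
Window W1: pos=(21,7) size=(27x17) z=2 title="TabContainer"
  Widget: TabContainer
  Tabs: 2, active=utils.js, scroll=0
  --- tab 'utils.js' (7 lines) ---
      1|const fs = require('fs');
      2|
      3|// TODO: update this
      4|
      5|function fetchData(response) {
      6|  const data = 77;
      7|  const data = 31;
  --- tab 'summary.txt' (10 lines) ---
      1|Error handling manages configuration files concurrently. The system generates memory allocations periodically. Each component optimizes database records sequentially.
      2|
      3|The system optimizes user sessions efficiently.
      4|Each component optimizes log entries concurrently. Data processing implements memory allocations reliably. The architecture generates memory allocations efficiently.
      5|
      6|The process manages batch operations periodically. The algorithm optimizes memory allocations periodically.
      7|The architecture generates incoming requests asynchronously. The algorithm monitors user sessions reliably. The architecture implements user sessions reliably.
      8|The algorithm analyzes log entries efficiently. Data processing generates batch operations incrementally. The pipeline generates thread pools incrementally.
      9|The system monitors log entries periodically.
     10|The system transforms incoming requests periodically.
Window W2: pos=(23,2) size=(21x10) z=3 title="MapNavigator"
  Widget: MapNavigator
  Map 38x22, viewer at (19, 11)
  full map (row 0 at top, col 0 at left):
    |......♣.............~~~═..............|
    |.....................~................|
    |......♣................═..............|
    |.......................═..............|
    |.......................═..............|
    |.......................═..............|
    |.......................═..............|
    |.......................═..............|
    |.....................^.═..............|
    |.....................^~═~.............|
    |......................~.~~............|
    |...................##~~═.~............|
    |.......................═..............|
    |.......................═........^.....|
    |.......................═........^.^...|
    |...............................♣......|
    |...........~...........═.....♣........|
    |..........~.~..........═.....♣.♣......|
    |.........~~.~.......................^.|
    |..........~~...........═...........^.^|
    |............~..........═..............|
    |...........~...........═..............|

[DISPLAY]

                 ┃ MapNavigator      ┃   
            ┏━━━━┠───────────────────┨   
            ┃ Min┃...........^.═.....┃   
            ┠────┃...........^~═~....┃   
            ┃■■┏━┃............~.~~...┃━━━
            ┃■■┃ ┃.........@#~~═.~...┃   
            ┃■■┠─┃.............═.....┃───
            ┃■■┃[┃.............═.....┃t  
            ┃■■┃─┗━━━━━━━━━━━━━━━━━━━┛───
            ┃■■┃const fs = require('fs');
            ┃■■┃                         
            ┃■■┃// TODO: update this     
            ┃■■┃                         
            ┃■■┃function fetchData(respon
            ┃  ┃  const data = 77;       


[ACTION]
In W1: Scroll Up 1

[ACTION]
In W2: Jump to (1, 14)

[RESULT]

                 ┃ MapNavigator      ┃   
            ┏━━━━┠───────────────────┨   
            ┃ Min┃        ...........┃   
            ┠────┃        ...........┃   
            ┃■■┏━┃        ...........┃━━━
            ┃■■┃ ┃        .@.........┃   
            ┃■■┠─┃        ...........┃───
            ┃■■┃[┃        ...........┃t  
            ┃■■┃─┗━━━━━━━━━━━━━━━━━━━┛───
            ┃■■┃const fs = require('fs');
            ┃■■┃                         
            ┃■■┃// TODO: update this     
            ┃■■┃                         
            ┃■■┃function fetchData(respon
            ┃  ┃  const data = 77;       


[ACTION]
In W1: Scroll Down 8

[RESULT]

                 ┃ MapNavigator      ┃   
            ┏━━━━┠───────────────────┨   
            ┃ Min┃        ...........┃   
            ┠────┃        ...........┃   
            ┃■■┏━┃        ...........┃━━━
            ┃■■┃ ┃        .@.........┃   
            ┃■■┠─┃        ...........┃───
            ┃■■┃[┃        ...........┃t  
            ┃■■┃─┗━━━━━━━━━━━━━━━━━━━┛───
            ┃■■┃  const data = 31;       
            ┃■■┃                         
            ┃■■┃                         
            ┃■■┃                         
            ┃■■┃                         
            ┃  ┃                         


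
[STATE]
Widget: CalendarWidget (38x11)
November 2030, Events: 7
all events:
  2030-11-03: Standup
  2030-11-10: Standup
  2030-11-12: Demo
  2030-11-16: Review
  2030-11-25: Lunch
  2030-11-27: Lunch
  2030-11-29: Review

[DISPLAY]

            November 2030             
Mo Tu We Th Fr Sa Su                  
             1  2  3*                 
 4  5  6  7  8  9 10*                 
11 12* 13 14 15 16* 17                
18 19 20 21 22 23 24                  
25* 26 27* 28 29* 30                  
                                      
                                      
                                      
                                      


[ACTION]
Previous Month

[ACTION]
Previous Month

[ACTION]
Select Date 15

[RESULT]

            September 2030            
Mo Tu We Th Fr Sa Su                  
                   1                  
 2  3  4  5  6  7  8                  
 9 10 11 12 13 14 [15]                
16 17 18 19 20 21 22                  
23 24 25 26 27 28 29                  
30                                    
                                      
                                      
                                      


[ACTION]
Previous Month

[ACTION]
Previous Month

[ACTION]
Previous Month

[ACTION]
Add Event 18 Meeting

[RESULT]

              June 2030               
Mo Tu We Th Fr Sa Su                  
                1  2                  
 3  4  5  6  7  8  9                  
10 11 12 13 14 15 16                  
17 18* 19 20 21 22 23                 
24 25 26 27 28 29 30                  
                                      
                                      
                                      
                                      


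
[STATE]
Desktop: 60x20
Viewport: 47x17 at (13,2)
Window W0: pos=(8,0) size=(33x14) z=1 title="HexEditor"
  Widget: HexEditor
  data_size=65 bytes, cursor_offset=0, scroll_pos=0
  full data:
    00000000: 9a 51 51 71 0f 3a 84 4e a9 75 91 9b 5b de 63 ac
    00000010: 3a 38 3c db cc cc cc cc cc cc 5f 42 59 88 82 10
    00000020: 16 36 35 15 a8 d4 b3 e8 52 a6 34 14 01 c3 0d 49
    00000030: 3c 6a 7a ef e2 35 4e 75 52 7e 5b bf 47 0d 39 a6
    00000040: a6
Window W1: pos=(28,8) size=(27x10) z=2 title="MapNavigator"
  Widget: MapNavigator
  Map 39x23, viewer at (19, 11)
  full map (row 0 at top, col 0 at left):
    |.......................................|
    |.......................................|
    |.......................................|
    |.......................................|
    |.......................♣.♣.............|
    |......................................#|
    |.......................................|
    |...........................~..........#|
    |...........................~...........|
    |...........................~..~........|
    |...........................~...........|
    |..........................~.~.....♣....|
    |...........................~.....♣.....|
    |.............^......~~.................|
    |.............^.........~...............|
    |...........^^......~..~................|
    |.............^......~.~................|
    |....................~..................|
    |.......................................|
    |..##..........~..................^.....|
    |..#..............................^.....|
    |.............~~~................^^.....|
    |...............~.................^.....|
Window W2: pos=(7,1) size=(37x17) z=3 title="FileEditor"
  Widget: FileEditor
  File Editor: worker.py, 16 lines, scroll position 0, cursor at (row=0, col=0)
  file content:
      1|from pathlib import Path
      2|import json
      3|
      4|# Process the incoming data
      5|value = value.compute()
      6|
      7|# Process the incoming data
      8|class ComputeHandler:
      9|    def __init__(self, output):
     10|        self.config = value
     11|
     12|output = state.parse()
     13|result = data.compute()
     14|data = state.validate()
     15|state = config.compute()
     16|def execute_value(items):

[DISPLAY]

Editor                        ┃                
──────────────────────────────┨                
pathlib import Path          ▲┃                
t json                       █┃                
                             ░┃                
cess the incoming data       ░┃                
 = value.compute()           ░┃━━━━━━━━━━┓     
                             ░┃          ┃     
cess the incoming data       ░┃──────────┨     
 ComputeHandler:             ░┃.....~....┃     
ef __init__(self, output):   ░┃.....~..~.┃     
   self.config = value       ░┃.....~....┃     
                             ░┃....~.~...┃     
t = state.parse()            ░┃.....~....┃     
t = data.compute()           ▼┃..........┃     
━━━━━━━━━━━━━━━━━━━━━━━━━━━━━━┛━━━━━━━━━━┛     
                                               


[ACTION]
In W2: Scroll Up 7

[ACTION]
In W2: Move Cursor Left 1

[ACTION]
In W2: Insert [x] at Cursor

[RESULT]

Editor                        ┃                
──────────────────────────────┨                
 pathlib import Path         ▲┃                
t json                       █┃                
                             ░┃                
cess the incoming data       ░┃                
 = value.compute()           ░┃━━━━━━━━━━┓     
                             ░┃          ┃     
cess the incoming data       ░┃──────────┨     
 ComputeHandler:             ░┃.....~....┃     
ef __init__(self, output):   ░┃.....~..~.┃     
   self.config = value       ░┃.....~....┃     
                             ░┃....~.~...┃     
t = state.parse()            ░┃.....~....┃     
t = data.compute()           ▼┃..........┃     
━━━━━━━━━━━━━━━━━━━━━━━━━━━━━━┛━━━━━━━━━━┛     
                                               


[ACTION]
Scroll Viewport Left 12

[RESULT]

      ┃ FileEditor                        ┃    
      ┠───────────────────────────────────┨    
      ┃x█rom pathlib import Path         ▲┃    
      ┃import json                       █┃    
      ┃                                  ░┃    
      ┃# Process the incoming data       ░┃    
      ┃value = value.compute()           ░┃━━━━
      ┃                                  ░┃    
      ┃# Process the incoming data       ░┃────
      ┃class ComputeHandler:             ░┃....
      ┃    def __init__(self, output):   ░┃....
      ┃        self.config = value       ░┃....
      ┃                                  ░┃....
      ┃output = state.parse()            ░┃....
      ┃result = data.compute()           ▼┃....
      ┗━━━━━━━━━━━━━━━━━━━━━━━━━━━━━━━━━━━┛━━━━
                                               


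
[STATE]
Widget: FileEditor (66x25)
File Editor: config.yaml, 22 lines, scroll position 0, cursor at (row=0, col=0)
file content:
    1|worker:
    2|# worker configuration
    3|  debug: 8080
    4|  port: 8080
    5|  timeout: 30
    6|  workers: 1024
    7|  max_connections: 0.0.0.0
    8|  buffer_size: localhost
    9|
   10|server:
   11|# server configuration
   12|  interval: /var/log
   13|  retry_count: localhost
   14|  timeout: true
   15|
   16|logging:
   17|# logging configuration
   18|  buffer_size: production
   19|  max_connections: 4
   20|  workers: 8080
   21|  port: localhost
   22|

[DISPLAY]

█orker:                                                          ▲
# worker configuration                                           █
  debug: 8080                                                    ░
  port: 8080                                                     ░
  timeout: 30                                                    ░
  workers: 1024                                                  ░
  max_connections: 0.0.0.0                                       ░
  buffer_size: localhost                                         ░
                                                                 ░
server:                                                          ░
# server configuration                                           ░
  interval: /var/log                                             ░
  retry_count: localhost                                         ░
  timeout: true                                                  ░
                                                                 ░
logging:                                                         ░
# logging configuration                                          ░
  buffer_size: production                                        ░
  max_connections: 4                                             ░
  workers: 8080                                                  ░
  port: localhost                                                ░
                                                                 ░
                                                                 ░
                                                                 ░
                                                                 ▼


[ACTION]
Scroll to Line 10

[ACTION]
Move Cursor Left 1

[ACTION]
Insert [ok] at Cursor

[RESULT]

ok█orker:                                                        ▲
# worker configuration                                           █
  debug: 8080                                                    ░
  port: 8080                                                     ░
  timeout: 30                                                    ░
  workers: 1024                                                  ░
  max_connections: 0.0.0.0                                       ░
  buffer_size: localhost                                         ░
                                                                 ░
server:                                                          ░
# server configuration                                           ░
  interval: /var/log                                             ░
  retry_count: localhost                                         ░
  timeout: true                                                  ░
                                                                 ░
logging:                                                         ░
# logging configuration                                          ░
  buffer_size: production                                        ░
  max_connections: 4                                             ░
  workers: 8080                                                  ░
  port: localhost                                                ░
                                                                 ░
                                                                 ░
                                                                 ░
                                                                 ▼


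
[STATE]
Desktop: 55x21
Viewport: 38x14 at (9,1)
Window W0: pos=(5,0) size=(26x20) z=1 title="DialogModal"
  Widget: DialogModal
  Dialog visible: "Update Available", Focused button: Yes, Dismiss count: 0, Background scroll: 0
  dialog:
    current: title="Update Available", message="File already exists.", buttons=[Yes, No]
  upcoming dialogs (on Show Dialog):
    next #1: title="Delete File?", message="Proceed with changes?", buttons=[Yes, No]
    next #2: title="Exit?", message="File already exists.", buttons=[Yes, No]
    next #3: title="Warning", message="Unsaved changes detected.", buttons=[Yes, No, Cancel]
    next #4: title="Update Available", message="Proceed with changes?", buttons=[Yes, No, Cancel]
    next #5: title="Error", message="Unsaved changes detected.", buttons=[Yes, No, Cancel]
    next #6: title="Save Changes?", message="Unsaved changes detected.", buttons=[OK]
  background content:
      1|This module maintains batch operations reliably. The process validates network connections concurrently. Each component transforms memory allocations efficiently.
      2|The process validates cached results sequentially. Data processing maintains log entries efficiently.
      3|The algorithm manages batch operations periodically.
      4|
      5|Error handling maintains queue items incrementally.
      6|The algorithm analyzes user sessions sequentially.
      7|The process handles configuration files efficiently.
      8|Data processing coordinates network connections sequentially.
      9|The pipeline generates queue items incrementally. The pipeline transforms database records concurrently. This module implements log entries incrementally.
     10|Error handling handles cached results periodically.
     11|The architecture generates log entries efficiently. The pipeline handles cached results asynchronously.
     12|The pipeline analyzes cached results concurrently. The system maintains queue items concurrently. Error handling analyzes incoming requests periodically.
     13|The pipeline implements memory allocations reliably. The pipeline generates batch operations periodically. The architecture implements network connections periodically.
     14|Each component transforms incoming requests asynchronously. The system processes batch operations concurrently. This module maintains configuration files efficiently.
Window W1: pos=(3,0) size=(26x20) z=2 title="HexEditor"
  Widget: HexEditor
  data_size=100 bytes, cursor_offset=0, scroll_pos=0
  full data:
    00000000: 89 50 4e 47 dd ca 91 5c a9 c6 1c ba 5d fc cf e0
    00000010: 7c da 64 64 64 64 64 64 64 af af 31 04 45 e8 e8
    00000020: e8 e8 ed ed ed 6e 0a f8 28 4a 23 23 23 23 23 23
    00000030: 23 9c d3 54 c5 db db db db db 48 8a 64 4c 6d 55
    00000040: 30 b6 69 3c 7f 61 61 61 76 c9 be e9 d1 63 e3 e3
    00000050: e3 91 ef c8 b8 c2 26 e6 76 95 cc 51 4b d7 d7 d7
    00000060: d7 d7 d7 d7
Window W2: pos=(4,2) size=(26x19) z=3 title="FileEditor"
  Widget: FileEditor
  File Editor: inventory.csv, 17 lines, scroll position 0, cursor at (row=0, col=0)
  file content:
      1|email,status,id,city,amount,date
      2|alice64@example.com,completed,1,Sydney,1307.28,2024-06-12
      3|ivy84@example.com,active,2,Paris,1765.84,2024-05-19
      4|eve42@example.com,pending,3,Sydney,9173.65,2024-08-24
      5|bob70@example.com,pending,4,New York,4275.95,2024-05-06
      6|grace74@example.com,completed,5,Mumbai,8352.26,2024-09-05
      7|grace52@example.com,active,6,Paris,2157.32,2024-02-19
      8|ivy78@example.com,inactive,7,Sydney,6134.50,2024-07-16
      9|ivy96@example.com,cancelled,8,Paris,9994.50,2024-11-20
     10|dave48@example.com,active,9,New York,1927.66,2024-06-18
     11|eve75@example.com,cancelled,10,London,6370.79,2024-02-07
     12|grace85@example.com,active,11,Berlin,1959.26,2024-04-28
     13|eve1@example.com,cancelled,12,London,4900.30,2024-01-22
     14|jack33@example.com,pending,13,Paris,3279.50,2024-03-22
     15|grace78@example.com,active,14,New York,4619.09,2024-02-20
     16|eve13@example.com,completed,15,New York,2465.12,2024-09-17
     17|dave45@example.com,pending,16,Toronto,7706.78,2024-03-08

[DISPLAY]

ditor              ┃ ┃                
━━━━━━━━━━━━━━━━━━━━┓┨                
eEditor             ┃┃                
────────────────────┨┃                
l,status,id,city,am▲┃┃                
e64@example.com,com█┃┃                
4@example.com,activ░┃┃                
2@example.com,pendi░┃┃                
0@example.com,pendi░┃┃                
e74@example.com,com░┃┃                
e52@example.com,act░┃┃                
8@example.com,inact░┃┃                
6@example.com,cance░┃┃                
48@example.com,acti░┃┃                


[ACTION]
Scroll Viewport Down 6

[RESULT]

4@example.com,activ░┃┃                
2@example.com,pendi░┃┃                
0@example.com,pendi░┃┃                
e74@example.com,com░┃┃                
e52@example.com,act░┃┃                
8@example.com,inact░┃┃                
6@example.com,cance░┃┃                
48@example.com,acti░┃┃                
5@example.com,cance░┃┃                
e85@example.com,act░┃┃                
@example.com,cancel░┃┃                
33@example.com,pend░┃┃                
e78@example.com,act▼┃┛                
━━━━━━━━━━━━━━━━━━━━┛                 


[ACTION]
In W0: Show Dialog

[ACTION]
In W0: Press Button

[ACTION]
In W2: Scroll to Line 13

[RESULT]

0@example.com,pendi░┃┃                
e74@example.com,com░┃┃                
e52@example.com,act░┃┃                
8@example.com,inact░┃┃                
6@example.com,cance░┃┃                
48@example.com,acti░┃┃                
5@example.com,cance░┃┃                
e85@example.com,act░┃┃                
@example.com,cancel░┃┃                
33@example.com,pend░┃┃                
e78@example.com,act░┃┃                
3@example.com,compl█┃┃                
45@example.com,pend▼┃┛                
━━━━━━━━━━━━━━━━━━━━┛                 
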